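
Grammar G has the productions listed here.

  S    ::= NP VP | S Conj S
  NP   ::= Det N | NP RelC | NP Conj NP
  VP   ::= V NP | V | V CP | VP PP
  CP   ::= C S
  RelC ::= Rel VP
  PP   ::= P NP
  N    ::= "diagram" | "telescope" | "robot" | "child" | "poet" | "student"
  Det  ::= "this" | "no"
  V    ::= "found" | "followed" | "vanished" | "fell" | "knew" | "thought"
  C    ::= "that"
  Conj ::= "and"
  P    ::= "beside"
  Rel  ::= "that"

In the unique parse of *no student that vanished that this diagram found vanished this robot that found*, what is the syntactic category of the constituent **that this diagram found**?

S
  NP
    NP
      Det: no
      N: student
    RelC
      Rel: that
      VP
        V: vanished
        CP
          C: that
          S
            NP
              Det: this
              N: diagram
            VP
              V: found
  VP
    V: vanished
    NP
      NP
        Det: this
        N: robot
      RelC
        Rel: that
        VP
          V: found
The span 'that this diagram found' is the CP node built by CP → C S.

CP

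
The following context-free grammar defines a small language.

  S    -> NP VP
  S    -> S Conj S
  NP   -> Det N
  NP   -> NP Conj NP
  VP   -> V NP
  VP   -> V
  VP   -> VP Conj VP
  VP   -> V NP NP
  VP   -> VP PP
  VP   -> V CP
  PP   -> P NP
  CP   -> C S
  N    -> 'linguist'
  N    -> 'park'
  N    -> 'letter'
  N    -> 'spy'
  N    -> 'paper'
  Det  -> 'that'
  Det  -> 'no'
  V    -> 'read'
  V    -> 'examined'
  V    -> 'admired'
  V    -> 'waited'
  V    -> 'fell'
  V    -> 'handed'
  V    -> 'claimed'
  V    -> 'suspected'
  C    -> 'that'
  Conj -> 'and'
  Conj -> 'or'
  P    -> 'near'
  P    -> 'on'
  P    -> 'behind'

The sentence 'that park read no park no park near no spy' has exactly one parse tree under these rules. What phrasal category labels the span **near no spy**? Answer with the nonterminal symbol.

PP

[S [NP [Det that] [N park]] [VP [VP [V read] [NP [Det no] [N park]] [NP [Det no] [N park]]] [PP [P near] [NP [Det no] [N spy]]]]]
The span 'near no spy' is the PP node built by PP → P NP.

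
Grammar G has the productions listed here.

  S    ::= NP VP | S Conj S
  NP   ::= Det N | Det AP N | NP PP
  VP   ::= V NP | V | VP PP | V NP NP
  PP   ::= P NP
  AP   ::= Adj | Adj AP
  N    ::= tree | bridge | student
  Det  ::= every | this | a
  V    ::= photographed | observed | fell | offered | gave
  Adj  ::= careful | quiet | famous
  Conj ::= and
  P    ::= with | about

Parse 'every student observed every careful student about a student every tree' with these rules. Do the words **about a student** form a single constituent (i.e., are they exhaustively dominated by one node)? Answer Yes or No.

[S [NP [Det every] [N student]] [VP [V observed] [NP [NP [Det every] [AP [Adj careful]] [N student]] [PP [P about] [NP [Det a] [N student]]]] [NP [Det every] [N tree]]]]
The words 'about a student' are exhaustively dominated by a single PP node (built by PP → P NP), so they form a constituent.

Yes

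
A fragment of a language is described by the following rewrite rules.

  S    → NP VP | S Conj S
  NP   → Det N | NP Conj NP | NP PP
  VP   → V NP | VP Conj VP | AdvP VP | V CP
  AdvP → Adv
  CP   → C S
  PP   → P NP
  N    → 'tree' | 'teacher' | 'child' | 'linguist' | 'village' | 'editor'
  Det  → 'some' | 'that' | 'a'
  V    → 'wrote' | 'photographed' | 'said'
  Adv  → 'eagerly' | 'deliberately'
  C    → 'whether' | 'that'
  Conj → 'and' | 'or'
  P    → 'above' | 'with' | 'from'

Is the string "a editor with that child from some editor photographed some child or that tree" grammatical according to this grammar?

[S [NP [NP [Det a] [N editor]] [PP [P with] [NP [NP [Det that] [N child]] [PP [P from] [NP [Det some] [N editor]]]]]] [VP [V photographed] [NP [NP [Det some] [N child]] [Conj or] [NP [Det that] [N tree]]]]]
The bracketing above is licensed at every node by one of the given productions, with S at the root.

Grammatical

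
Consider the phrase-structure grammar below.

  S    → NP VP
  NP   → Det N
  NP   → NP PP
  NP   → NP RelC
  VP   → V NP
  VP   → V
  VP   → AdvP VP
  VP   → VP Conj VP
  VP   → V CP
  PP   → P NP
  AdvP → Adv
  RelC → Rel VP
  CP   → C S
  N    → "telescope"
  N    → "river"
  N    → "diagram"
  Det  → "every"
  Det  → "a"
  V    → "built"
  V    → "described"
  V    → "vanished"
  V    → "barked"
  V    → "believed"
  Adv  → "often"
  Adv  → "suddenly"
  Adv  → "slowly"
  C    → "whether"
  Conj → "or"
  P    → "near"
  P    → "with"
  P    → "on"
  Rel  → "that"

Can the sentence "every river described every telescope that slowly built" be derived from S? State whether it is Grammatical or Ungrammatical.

Grammatical

[S [NP [Det every] [N river]] [VP [V described] [NP [NP [Det every] [N telescope]] [RelC [Rel that] [VP [AdvP [Adv slowly]] [VP [V built]]]]]]]
Every word is introduced by a lexical rule and the phrasal rules combine the resulting categories into a single S.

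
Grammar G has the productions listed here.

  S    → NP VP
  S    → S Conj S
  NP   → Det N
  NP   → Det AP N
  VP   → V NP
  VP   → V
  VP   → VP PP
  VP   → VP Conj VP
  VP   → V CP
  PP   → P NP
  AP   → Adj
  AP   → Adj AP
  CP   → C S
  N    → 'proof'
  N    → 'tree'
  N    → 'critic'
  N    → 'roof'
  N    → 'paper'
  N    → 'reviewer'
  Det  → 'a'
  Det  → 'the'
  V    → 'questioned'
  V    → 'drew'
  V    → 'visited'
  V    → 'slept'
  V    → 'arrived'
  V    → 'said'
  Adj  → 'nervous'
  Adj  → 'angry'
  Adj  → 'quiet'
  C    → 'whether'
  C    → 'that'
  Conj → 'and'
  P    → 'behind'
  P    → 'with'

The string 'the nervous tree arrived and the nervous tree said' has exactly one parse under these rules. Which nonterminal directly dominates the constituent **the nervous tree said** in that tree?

S
  S
    NP
      Det: the
      AP
        Adj: nervous
      N: tree
    VP
      V: arrived
  Conj: and
  S
    NP
      Det: the
      AP
        Adj: nervous
      N: tree
    VP
      V: said
The span 'the nervous tree said' is the S node built by S → NP VP.
Its mother is the S built by S → S Conj S.

S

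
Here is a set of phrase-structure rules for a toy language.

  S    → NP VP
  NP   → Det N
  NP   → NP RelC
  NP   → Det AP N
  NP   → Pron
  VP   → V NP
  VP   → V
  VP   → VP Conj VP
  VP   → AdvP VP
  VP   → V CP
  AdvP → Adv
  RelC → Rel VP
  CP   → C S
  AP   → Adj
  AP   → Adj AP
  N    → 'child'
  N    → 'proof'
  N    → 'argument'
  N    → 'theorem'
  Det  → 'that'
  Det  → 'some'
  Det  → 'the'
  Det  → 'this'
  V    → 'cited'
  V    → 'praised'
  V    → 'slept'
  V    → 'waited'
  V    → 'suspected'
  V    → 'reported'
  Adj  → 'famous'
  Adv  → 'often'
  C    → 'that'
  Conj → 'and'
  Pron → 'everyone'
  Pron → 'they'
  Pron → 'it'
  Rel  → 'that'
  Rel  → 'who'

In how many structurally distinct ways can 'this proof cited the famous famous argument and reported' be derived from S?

[S [NP [Det this] [N proof]] [VP [VP [V cited] [NP [Det the] [AP [Adj famous] [AP [Adj famous]]] [N argument]]] [Conj and] [VP [V reported]]]]
No rule offers an alternative attachment or grouping for any span, so this is the only derivation.

1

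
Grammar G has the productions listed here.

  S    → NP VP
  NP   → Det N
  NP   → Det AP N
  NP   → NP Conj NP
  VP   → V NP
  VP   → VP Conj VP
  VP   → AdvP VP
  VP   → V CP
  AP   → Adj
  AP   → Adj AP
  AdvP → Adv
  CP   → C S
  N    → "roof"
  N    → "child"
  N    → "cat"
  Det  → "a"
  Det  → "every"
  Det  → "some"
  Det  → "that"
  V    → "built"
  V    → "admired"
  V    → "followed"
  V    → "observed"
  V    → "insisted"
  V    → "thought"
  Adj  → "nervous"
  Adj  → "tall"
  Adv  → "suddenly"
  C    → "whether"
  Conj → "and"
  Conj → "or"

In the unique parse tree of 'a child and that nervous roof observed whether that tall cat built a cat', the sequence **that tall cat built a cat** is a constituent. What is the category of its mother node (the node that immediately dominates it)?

[S [NP [NP [Det a] [N child]] [Conj and] [NP [Det that] [AP [Adj nervous]] [N roof]]] [VP [V observed] [CP [C whether] [S [NP [Det that] [AP [Adj tall]] [N cat]] [VP [V built] [NP [Det a] [N cat]]]]]]]
The span 'that tall cat built a cat' is the S node built by S → NP VP.
Its mother is the CP built by CP → C S.

CP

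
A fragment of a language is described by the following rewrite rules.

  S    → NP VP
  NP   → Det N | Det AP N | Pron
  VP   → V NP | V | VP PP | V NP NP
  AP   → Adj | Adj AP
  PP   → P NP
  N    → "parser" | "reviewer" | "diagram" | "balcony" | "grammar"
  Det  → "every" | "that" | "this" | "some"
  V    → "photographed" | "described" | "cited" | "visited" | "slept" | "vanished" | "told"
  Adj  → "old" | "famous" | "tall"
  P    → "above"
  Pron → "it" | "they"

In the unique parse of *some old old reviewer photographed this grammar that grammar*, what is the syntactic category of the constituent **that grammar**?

[S [NP [Det some] [AP [Adj old] [AP [Adj old]]] [N reviewer]] [VP [V photographed] [NP [Det this] [N grammar]] [NP [Det that] [N grammar]]]]
The span 'that grammar' is the NP node built by NP → Det N.

NP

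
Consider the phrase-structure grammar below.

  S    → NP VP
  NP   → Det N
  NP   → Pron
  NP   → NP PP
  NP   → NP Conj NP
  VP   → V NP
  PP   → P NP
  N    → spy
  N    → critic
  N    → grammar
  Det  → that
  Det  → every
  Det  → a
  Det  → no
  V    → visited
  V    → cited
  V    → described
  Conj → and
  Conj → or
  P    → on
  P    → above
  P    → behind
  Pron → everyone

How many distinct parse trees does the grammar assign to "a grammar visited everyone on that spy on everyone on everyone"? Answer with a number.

5

Two of the 5 distinct bracketings:
[S [NP [Det a] [N grammar]] [VP [V visited] [NP [NP [Pron everyone]] [PP [P on] [NP [NP [Det that] [N spy]] [PP [P on] [NP [NP [Pron everyone]] [PP [P on] [NP [Pron everyone]]]]]]]]]]
[S [NP [Det a] [N grammar]] [VP [V visited] [NP [NP [Pron everyone]] [PP [P on] [NP [NP [NP [Det that] [N spy]] [PP [P on] [NP [Pron everyone]]]] [PP [P on] [NP [Pron everyone]]]]]]]]
The trees differ in how a recursive rule is bracketed over the same span.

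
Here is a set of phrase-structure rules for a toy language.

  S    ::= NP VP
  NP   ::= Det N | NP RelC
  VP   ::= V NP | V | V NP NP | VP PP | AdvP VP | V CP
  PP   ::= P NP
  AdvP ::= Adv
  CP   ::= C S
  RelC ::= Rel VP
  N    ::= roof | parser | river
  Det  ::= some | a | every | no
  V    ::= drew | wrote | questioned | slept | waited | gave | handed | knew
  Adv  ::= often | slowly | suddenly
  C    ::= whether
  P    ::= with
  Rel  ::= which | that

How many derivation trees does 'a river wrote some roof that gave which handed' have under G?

1

[S [NP [Det a] [N river]] [VP [V wrote] [NP [NP [NP [Det some] [N roof]] [RelC [Rel that] [VP [V gave]]]] [RelC [Rel which] [VP [V handed]]]]]]
No rule offers an alternative attachment or grouping for any span, so this is the only derivation.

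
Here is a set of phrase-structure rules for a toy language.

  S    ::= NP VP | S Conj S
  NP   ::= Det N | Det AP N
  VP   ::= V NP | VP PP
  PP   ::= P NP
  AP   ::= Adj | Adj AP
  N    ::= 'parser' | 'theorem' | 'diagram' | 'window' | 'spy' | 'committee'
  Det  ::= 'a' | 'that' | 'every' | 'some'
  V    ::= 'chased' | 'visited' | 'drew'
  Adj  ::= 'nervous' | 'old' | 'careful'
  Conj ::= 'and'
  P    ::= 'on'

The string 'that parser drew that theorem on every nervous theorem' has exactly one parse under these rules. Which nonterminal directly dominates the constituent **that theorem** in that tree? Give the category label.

S
  NP
    Det: that
    N: parser
  VP
    VP
      V: drew
      NP
        Det: that
        N: theorem
    PP
      P: on
      NP
        Det: every
        AP
          Adj: nervous
        N: theorem
The span 'that theorem' is the NP node built by NP → Det N.
Its mother is the VP built by VP → V NP.

VP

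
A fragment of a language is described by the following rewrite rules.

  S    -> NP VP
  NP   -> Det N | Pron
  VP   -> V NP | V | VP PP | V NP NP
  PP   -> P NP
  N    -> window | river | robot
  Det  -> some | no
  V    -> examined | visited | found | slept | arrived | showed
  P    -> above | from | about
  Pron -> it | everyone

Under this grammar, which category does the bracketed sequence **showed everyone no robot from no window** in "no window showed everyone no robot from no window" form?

[S [NP [Det no] [N window]] [VP [VP [V showed] [NP [Pron everyone]] [NP [Det no] [N robot]]] [PP [P from] [NP [Det no] [N window]]]]]
The span 'showed everyone no robot from no window' is the VP node built by VP → VP PP.

VP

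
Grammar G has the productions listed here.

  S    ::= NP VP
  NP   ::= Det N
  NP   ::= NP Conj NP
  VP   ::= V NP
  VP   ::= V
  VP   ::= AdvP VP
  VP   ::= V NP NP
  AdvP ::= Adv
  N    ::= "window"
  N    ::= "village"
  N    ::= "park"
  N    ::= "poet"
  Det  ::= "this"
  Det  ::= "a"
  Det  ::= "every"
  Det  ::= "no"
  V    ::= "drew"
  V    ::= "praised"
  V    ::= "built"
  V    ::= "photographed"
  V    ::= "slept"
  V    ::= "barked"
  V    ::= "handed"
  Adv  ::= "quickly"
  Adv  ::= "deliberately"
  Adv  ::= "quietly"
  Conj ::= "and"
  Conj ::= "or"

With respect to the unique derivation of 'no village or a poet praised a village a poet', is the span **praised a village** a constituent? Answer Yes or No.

[S [NP [NP [Det no] [N village]] [Conj or] [NP [Det a] [N poet]]] [VP [V praised] [NP [Det a] [N village]] [NP [Det a] [N poet]]]]
The smallest constituent containing 'praised a village' is the VP spanning 'praised a village a poet'; no single node in the tree dominates exactly the given words.

No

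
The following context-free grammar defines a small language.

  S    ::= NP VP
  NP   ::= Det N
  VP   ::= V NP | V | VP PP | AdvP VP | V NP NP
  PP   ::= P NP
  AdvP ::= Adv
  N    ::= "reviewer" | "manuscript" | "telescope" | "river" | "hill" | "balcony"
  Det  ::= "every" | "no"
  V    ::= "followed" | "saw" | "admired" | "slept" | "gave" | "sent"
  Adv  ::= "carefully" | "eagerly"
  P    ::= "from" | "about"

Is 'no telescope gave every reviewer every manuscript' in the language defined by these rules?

S
  NP
    Det: no
    N: telescope
  VP
    V: gave
    NP
      Det: every
      N: reviewer
    NP
      Det: every
      N: manuscript
Each bracket corresponds to one application of a listed rule, so the string is derivable from S.

Grammatical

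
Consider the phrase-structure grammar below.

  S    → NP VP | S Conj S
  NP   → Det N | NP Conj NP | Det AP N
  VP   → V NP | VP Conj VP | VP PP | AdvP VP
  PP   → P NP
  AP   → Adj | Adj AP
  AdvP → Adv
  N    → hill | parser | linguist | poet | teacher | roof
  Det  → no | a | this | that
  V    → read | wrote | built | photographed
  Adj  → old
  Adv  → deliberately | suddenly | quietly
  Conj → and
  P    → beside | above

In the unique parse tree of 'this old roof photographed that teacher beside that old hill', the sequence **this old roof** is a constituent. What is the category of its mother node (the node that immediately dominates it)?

S

S
  NP
    Det: this
    AP
      Adj: old
    N: roof
  VP
    VP
      V: photographed
      NP
        Det: that
        N: teacher
    PP
      P: beside
      NP
        Det: that
        AP
          Adj: old
        N: hill
The span 'this old roof' is the NP node built by NP → Det AP N.
Its mother is the S built by S → NP VP.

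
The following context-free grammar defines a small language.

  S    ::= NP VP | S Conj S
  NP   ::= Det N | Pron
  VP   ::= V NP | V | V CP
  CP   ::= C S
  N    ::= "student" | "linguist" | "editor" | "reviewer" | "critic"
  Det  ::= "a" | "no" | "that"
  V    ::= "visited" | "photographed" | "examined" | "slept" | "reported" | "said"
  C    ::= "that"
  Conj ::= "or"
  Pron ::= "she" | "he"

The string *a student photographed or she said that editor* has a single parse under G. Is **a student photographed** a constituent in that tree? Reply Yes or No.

[S [S [NP [Det a] [N student]] [VP [V photographed]]] [Conj or] [S [NP [Pron she]] [VP [V said] [NP [Det that] [N editor]]]]]
The words 'a student photographed' are exhaustively dominated by a single S node (built by S → NP VP), so they form a constituent.

Yes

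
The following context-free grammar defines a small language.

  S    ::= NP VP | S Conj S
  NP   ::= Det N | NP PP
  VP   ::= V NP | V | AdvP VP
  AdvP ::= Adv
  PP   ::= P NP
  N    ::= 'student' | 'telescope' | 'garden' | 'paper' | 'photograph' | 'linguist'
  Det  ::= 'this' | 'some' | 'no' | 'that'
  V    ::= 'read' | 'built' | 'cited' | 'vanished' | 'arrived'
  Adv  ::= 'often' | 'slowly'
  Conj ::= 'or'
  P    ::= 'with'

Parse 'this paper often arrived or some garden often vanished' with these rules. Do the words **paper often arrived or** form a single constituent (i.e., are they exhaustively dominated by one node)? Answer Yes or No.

No

[S [S [NP [Det this] [N paper]] [VP [AdvP [Adv often]] [VP [V arrived]]]] [Conj or] [S [NP [Det some] [N garden]] [VP [AdvP [Adv often]] [VP [V vanished]]]]]
The smallest constituent containing 'paper often arrived or' is the S spanning 'this paper often arrived or some garden often vanished'; no single node in the tree dominates exactly the given words.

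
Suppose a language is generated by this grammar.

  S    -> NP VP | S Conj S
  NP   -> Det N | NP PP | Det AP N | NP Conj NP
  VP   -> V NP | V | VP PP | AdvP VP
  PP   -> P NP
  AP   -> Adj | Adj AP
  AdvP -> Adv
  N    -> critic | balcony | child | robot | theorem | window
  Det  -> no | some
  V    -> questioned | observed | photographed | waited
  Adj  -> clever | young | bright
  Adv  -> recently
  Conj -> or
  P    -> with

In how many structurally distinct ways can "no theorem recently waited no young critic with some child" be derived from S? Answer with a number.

Two of the 3 distinct bracketings:
[S [NP [Det no] [N theorem]] [VP [VP [AdvP [Adv recently]] [VP [V waited] [NP [Det no] [AP [Adj young]] [N critic]]]] [PP [P with] [NP [Det some] [N child]]]]]
[S [NP [Det no] [N theorem]] [VP [AdvP [Adv recently]] [VP [V waited] [NP [NP [Det no] [AP [Adj young]] [N critic]] [PP [P with] [NP [Det some] [N child]]]]]]]
The difference turns on whether NP → NP PP is used at the relevant span, versus an alternative expansion of NP.

3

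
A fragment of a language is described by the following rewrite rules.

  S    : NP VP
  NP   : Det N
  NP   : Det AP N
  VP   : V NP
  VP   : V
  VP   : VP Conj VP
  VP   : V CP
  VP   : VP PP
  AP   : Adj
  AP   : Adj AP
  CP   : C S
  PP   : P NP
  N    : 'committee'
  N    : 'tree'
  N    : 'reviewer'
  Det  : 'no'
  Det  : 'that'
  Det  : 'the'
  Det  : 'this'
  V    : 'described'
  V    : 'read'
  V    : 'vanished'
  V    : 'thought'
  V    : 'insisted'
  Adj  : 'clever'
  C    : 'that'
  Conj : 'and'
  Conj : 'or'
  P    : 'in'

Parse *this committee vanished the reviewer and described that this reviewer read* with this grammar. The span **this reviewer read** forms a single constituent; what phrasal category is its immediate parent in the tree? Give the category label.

CP

[S [NP [Det this] [N committee]] [VP [VP [V vanished] [NP [Det the] [N reviewer]]] [Conj and] [VP [V described] [CP [C that] [S [NP [Det this] [N reviewer]] [VP [V read]]]]]]]
The span 'this reviewer read' is the S node built by S → NP VP.
Its mother is the CP built by CP → C S.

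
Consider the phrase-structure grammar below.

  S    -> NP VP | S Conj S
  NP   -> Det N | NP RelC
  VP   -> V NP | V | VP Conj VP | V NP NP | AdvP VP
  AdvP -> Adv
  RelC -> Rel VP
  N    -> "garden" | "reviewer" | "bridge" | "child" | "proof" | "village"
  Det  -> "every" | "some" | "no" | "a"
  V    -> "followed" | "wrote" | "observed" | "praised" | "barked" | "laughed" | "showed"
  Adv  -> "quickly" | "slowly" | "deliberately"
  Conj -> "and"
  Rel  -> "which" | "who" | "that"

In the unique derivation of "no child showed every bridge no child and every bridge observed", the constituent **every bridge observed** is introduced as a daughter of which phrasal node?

S

[S [S [NP [Det no] [N child]] [VP [V showed] [NP [Det every] [N bridge]] [NP [Det no] [N child]]]] [Conj and] [S [NP [Det every] [N bridge]] [VP [V observed]]]]
The span 'every bridge observed' is the S node built by S → NP VP.
Its mother is the S built by S → S Conj S.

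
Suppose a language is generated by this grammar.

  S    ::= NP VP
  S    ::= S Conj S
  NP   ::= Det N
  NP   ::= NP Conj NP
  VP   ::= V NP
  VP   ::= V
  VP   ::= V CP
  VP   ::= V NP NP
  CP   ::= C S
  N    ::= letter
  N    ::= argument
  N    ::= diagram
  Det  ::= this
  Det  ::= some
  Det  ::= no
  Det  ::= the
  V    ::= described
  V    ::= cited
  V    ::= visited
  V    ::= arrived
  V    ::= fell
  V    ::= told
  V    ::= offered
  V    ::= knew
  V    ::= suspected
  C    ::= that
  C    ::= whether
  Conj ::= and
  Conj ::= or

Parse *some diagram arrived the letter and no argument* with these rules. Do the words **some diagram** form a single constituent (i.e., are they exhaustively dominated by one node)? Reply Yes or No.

[S [NP [Det some] [N diagram]] [VP [V arrived] [NP [NP [Det the] [N letter]] [Conj and] [NP [Det no] [N argument]]]]]
The words 'some diagram' are exhaustively dominated by a single NP node (built by NP → Det N), so they form a constituent.

Yes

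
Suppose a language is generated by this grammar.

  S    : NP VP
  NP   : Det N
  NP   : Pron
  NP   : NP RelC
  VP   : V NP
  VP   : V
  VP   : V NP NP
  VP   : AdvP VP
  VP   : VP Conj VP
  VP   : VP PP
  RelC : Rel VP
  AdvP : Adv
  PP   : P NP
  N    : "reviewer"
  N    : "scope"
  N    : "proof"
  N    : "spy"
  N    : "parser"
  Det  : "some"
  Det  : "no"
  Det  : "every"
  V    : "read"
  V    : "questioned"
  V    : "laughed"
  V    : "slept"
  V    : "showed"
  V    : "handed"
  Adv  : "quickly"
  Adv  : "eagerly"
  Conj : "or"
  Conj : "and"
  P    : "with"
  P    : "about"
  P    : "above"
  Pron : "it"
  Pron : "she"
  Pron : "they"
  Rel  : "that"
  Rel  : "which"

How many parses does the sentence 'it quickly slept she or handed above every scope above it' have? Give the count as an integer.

9

Two of the 9 distinct bracketings:
[S [NP [Pron it]] [VP [AdvP [Adv quickly]] [VP [VP [V slept] [NP [Pron she]]] [Conj or] [VP [VP [VP [V handed]] [PP [P above] [NP [Det every] [N scope]]]] [PP [P above] [NP [Pron it]]]]]]]
[S [NP [Pron it]] [VP [AdvP [Adv quickly]] [VP [VP [VP [V slept] [NP [Pron she]]] [Conj or] [VP [VP [V handed]] [PP [P above] [NP [Det every] [N scope]]]]] [PP [P above] [NP [Pron it]]]]]]
The trees differ in how a recursive rule is bracketed over the same span.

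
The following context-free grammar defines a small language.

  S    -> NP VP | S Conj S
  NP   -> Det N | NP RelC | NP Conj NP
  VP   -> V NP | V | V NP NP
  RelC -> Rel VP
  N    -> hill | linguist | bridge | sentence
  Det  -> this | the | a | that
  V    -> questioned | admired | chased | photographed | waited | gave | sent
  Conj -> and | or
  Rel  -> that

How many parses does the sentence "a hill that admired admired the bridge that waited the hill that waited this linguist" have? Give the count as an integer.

6

Two of the 6 distinct bracketings:
[S [NP [NP [Det a] [N hill]] [RelC [Rel that] [VP [V admired]]]] [VP [V admired] [NP [NP [Det the] [N bridge]] [RelC [Rel that] [VP [V waited] [NP [NP [Det the] [N hill]] [RelC [Rel that] [VP [V waited] [NP [Det this] [N linguist]]]]]]]]]]
[S [NP [NP [Det a] [N hill]] [RelC [Rel that] [VP [V admired]]]] [VP [V admired] [NP [NP [Det the] [N bridge]] [RelC [Rel that] [VP [V waited] [NP [NP [Det the] [N hill]] [RelC [Rel that] [VP [V waited]]]] [NP [Det this] [N linguist]]]]]]]
The difference turns on whether VP → V NP NP is used at the relevant span, versus an alternative expansion of VP.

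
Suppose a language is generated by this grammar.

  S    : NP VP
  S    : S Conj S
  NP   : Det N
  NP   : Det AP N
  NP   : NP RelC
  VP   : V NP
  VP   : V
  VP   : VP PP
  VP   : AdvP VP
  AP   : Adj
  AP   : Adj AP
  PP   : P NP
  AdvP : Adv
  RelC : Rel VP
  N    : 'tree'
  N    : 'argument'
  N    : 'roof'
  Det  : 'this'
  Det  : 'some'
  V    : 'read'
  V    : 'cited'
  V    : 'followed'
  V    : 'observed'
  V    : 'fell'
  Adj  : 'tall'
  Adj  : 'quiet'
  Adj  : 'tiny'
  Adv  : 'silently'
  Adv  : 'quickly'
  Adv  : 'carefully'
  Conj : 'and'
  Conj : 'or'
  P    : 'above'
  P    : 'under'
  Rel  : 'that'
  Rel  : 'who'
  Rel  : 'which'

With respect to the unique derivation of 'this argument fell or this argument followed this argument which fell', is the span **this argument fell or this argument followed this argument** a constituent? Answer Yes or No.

[S [S [NP [Det this] [N argument]] [VP [V fell]]] [Conj or] [S [NP [Det this] [N argument]] [VP [V followed] [NP [NP [Det this] [N argument]] [RelC [Rel which] [VP [V fell]]]]]]]
The smallest constituent containing 'this argument fell or this argument followed this argument' is the S spanning 'this argument fell or this argument followed this argument which fell'; no single node in the tree dominates exactly the given words.

No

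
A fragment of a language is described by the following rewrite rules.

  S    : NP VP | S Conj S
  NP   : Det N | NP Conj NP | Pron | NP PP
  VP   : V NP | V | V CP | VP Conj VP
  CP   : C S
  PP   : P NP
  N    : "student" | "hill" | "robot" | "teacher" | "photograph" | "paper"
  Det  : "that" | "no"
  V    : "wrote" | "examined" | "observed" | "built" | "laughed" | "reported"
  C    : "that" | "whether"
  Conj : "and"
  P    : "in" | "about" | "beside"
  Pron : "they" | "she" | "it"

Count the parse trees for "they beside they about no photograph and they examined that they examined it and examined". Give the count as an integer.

10

Two of the 10 distinct bracketings:
[S [NP [NP [NP [Pron they]] [PP [P beside] [NP [NP [Pron they]] [PP [P about] [NP [Det no] [N photograph]]]]]] [Conj and] [NP [Pron they]]] [VP [V examined] [CP [C that] [S [NP [Pron they]] [VP [VP [V examined] [NP [Pron it]]] [Conj and] [VP [V examined]]]]]]]
[S [NP [NP [NP [Pron they]] [PP [P beside] [NP [NP [Pron they]] [PP [P about] [NP [Det no] [N photograph]]]]]] [Conj and] [NP [Pron they]]] [VP [VP [V examined] [CP [C that] [S [NP [Pron they]] [VP [V examined] [NP [Pron it]]]]]] [Conj and] [VP [V examined]]]]
The trees differ in how a recursive rule is bracketed over the same span.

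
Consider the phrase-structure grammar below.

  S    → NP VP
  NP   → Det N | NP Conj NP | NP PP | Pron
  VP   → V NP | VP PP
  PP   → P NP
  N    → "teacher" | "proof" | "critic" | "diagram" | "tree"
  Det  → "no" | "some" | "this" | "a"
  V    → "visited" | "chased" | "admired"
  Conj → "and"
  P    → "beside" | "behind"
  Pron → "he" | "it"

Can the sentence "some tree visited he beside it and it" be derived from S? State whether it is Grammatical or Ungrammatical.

Grammatical

[S [NP [Det some] [N tree]] [VP [V visited] [NP [NP [NP [Pron he]] [PP [P beside] [NP [Pron it]]]] [Conj and] [NP [Pron it]]]]]
Each bracket corresponds to one application of a listed rule, so the string is derivable from S.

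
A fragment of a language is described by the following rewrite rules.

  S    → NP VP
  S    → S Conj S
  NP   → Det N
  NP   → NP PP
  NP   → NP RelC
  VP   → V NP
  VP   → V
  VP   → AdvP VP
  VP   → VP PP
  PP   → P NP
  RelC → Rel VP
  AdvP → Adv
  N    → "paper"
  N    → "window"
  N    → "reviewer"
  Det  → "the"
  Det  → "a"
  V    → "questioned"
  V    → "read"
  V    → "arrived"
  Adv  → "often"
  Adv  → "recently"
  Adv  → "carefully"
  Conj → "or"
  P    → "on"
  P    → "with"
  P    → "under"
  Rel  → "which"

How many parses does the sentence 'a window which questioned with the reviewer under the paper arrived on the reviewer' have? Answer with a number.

Two of the 5 distinct bracketings:
[S [NP [NP [NP [Det a] [N window]] [RelC [Rel which] [VP [V questioned]]]] [PP [P with] [NP [NP [Det the] [N reviewer]] [PP [P under] [NP [Det the] [N paper]]]]]] [VP [VP [V arrived]] [PP [P on] [NP [Det the] [N reviewer]]]]]
[S [NP [NP [NP [NP [Det a] [N window]] [RelC [Rel which] [VP [V questioned]]]] [PP [P with] [NP [Det the] [N reviewer]]]] [PP [P under] [NP [Det the] [N paper]]]] [VP [VP [V arrived]] [PP [P on] [NP [Det the] [N reviewer]]]]]
The trees differ in how a recursive rule is bracketed over the same span.

5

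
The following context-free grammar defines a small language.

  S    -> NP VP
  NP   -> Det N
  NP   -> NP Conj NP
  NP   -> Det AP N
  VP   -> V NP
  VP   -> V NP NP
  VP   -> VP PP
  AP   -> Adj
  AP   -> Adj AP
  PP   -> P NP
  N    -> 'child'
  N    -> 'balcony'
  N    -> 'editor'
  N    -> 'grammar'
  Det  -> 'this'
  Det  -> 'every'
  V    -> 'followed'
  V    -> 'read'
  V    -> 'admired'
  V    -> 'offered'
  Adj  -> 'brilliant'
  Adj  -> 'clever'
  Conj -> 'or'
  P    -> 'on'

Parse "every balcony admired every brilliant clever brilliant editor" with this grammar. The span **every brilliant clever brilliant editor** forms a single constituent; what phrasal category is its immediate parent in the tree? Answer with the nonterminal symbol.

VP

S
  NP
    Det: every
    N: balcony
  VP
    V: admired
    NP
      Det: every
      AP
        Adj: brilliant
        AP
          Adj: clever
          AP
            Adj: brilliant
      N: editor
The span 'every brilliant clever brilliant editor' is the NP node built by NP → Det AP N.
Its mother is the VP built by VP → V NP.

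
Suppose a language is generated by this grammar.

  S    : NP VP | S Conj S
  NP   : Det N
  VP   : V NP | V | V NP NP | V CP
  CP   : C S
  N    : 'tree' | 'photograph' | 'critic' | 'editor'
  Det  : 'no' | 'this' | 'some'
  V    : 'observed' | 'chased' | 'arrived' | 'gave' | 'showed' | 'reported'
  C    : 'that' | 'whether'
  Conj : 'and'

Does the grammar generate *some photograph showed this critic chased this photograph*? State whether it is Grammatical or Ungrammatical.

Ungrammatical

For S → NP VP, the only prefix that parses as NP is 'some photograph', but the remainder 'showed this critic chased this photograph' is not a VP under these rules. The alternative S rule S → S Conj S likewise has no satisfying split.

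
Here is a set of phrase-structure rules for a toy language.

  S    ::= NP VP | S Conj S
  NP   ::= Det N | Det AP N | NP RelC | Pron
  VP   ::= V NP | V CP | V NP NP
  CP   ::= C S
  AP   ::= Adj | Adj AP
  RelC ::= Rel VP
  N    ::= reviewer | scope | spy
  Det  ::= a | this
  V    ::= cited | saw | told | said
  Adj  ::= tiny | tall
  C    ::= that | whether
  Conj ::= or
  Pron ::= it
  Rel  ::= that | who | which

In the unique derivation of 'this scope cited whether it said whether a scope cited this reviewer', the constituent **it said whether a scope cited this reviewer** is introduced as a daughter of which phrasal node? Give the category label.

CP

S
  NP
    Det: this
    N: scope
  VP
    V: cited
    CP
      C: whether
      S
        NP
          Pron: it
        VP
          V: said
          CP
            C: whether
            S
              NP
                Det: a
                N: scope
              VP
                V: cited
                NP
                  Det: this
                  N: reviewer
The span 'it said whether a scope cited this reviewer' is the S node built by S → NP VP.
Its mother is the CP built by CP → C S.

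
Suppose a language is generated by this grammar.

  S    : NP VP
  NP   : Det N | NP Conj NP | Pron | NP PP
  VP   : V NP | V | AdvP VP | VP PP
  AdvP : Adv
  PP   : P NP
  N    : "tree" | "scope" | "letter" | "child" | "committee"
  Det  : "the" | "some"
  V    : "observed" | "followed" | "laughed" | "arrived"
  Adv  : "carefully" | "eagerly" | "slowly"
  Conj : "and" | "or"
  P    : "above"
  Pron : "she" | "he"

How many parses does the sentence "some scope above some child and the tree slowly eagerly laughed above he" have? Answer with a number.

6

Two of the 6 distinct bracketings:
[S [NP [NP [NP [Det some] [N scope]] [PP [P above] [NP [Det some] [N child]]]] [Conj and] [NP [Det the] [N tree]]] [VP [AdvP [Adv slowly]] [VP [AdvP [Adv eagerly]] [VP [VP [V laughed]] [PP [P above] [NP [Pron he]]]]]]]
[S [NP [NP [NP [Det some] [N scope]] [PP [P above] [NP [Det some] [N child]]]] [Conj and] [NP [Det the] [N tree]]] [VP [AdvP [Adv slowly]] [VP [VP [AdvP [Adv eagerly]] [VP [V laughed]]] [PP [P above] [NP [Pron he]]]]]]
The trees differ in how a recursive rule is bracketed over the same span.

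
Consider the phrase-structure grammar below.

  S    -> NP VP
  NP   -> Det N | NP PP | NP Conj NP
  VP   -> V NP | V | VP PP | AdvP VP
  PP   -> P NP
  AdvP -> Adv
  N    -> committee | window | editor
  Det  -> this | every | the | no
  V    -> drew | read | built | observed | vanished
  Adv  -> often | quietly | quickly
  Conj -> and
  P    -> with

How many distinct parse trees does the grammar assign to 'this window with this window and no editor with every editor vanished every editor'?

5

Two of the 5 distinct bracketings:
[S [NP [NP [Det this] [N window]] [PP [P with] [NP [NP [NP [Det this] [N window]] [Conj and] [NP [Det no] [N editor]]] [PP [P with] [NP [Det every] [N editor]]]]]] [VP [V vanished] [NP [Det every] [N editor]]]]
[S [NP [NP [Det this] [N window]] [PP [P with] [NP [NP [Det this] [N window]] [Conj and] [NP [NP [Det no] [N editor]] [PP [P with] [NP [Det every] [N editor]]]]]]] [VP [V vanished] [NP [Det every] [N editor]]]]
The trees differ in how a recursive rule is bracketed over the same span.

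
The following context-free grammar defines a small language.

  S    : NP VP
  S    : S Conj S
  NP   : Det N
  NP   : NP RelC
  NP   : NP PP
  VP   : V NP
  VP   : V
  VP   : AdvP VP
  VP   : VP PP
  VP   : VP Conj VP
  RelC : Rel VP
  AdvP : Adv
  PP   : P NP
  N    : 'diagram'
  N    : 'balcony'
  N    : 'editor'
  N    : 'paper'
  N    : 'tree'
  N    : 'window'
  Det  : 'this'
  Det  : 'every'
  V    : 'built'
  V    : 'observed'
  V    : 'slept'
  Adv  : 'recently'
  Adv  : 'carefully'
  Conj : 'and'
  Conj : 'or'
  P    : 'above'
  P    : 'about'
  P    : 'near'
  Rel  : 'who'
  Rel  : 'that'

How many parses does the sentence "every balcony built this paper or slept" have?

1

[S [NP [Det every] [N balcony]] [VP [VP [V built] [NP [Det this] [N paper]]] [Conj or] [VP [V slept]]]]
No rule offers an alternative attachment or grouping for any span, so this is the only derivation.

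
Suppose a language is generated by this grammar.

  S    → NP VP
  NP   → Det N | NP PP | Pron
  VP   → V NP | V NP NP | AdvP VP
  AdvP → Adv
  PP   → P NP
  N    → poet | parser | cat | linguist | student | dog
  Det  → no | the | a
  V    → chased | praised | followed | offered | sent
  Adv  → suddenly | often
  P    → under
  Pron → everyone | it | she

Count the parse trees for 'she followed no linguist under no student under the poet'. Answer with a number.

2

The two bracketings:
[S [NP [Pron she]] [VP [V followed] [NP [NP [Det no] [N linguist]] [PP [P under] [NP [NP [Det no] [N student]] [PP [P under] [NP [Det the] [N poet]]]]]]]]
[S [NP [Pron she]] [VP [V followed] [NP [NP [NP [Det no] [N linguist]] [PP [P under] [NP [Det no] [N student]]]] [PP [P under] [NP [Det the] [N poet]]]]]]
The trees differ in how a recursive rule is bracketed over the same span.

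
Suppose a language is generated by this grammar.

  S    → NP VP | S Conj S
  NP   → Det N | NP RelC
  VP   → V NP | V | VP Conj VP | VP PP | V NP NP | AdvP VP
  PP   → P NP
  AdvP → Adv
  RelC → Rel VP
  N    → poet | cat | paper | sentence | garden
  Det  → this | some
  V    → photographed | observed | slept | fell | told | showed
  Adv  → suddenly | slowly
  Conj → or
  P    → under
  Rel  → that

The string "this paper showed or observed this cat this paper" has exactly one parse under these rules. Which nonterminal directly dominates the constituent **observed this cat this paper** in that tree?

S
  NP
    Det: this
    N: paper
  VP
    VP
      V: showed
    Conj: or
    VP
      V: observed
      NP
        Det: this
        N: cat
      NP
        Det: this
        N: paper
The span 'observed this cat this paper' is the VP node built by VP → V NP NP.
Its mother is the VP built by VP → VP Conj VP.

VP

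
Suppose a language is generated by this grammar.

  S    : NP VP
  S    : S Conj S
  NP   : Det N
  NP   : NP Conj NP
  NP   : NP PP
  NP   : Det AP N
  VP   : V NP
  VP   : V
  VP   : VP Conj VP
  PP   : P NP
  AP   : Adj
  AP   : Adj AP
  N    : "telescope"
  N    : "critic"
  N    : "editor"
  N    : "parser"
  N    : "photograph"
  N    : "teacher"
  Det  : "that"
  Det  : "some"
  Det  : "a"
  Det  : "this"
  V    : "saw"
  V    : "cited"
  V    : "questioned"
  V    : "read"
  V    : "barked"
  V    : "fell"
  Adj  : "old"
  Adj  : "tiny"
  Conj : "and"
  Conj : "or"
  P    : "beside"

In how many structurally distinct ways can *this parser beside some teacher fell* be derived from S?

[S [NP [NP [Det this] [N parser]] [PP [P beside] [NP [Det some] [N teacher]]]] [VP [V fell]]]
No rule offers an alternative attachment or grouping for any span, so this is the only derivation.

1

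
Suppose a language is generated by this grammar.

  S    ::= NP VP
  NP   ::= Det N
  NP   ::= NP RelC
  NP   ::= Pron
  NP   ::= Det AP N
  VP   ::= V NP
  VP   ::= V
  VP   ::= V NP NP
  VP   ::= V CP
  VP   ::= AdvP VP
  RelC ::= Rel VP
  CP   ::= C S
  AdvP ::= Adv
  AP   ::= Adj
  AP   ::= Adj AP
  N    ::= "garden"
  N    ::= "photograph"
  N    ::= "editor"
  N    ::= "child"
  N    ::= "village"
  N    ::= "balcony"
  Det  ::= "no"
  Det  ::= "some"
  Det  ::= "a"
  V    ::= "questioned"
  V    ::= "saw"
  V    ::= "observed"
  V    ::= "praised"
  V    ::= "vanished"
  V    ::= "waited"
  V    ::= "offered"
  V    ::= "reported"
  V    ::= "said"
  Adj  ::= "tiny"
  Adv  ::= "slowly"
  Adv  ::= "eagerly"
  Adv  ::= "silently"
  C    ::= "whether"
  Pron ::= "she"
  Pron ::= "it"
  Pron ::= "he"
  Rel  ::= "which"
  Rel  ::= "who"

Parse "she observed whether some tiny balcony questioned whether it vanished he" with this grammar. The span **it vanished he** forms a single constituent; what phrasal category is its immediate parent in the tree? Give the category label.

CP

[S [NP [Pron she]] [VP [V observed] [CP [C whether] [S [NP [Det some] [AP [Adj tiny]] [N balcony]] [VP [V questioned] [CP [C whether] [S [NP [Pron it]] [VP [V vanished] [NP [Pron he]]]]]]]]]]
The span 'it vanished he' is the S node built by S → NP VP.
Its mother is the CP built by CP → C S.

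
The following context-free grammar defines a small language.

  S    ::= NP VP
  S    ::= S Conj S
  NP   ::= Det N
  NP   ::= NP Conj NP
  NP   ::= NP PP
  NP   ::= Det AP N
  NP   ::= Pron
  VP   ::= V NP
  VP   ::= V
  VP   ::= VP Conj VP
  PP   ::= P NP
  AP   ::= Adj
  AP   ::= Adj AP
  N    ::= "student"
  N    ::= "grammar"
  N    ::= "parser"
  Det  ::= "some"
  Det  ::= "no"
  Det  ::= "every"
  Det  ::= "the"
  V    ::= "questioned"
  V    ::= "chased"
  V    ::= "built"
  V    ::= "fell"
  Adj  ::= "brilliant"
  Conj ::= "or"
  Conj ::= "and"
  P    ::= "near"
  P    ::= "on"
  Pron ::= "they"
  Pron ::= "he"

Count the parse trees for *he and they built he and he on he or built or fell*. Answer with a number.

Two of the 4 distinct bracketings:
[S [NP [NP [Pron he]] [Conj and] [NP [Pron they]]] [VP [VP [V built] [NP [NP [Pron he]] [Conj and] [NP [NP [Pron he]] [PP [P on] [NP [Pron he]]]]]] [Conj or] [VP [VP [V built]] [Conj or] [VP [V fell]]]]]
[S [NP [NP [Pron he]] [Conj and] [NP [Pron they]]] [VP [VP [V built] [NP [NP [NP [Pron he]] [Conj and] [NP [Pron he]]] [PP [P on] [NP [Pron he]]]]] [Conj or] [VP [VP [V built]] [Conj or] [VP [V fell]]]]]
The trees differ in how a recursive rule is bracketed over the same span.

4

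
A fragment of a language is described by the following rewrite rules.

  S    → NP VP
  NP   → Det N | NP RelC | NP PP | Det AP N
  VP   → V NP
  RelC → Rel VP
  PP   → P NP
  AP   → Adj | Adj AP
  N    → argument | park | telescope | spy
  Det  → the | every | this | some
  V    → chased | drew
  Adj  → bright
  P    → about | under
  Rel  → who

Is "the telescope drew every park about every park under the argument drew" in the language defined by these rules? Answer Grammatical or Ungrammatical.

For S → NP VP, the only prefix that parses as NP is 'the telescope', but the remainder 'drew every park about every park under the argument drew' is not a VP under these rules.

Ungrammatical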